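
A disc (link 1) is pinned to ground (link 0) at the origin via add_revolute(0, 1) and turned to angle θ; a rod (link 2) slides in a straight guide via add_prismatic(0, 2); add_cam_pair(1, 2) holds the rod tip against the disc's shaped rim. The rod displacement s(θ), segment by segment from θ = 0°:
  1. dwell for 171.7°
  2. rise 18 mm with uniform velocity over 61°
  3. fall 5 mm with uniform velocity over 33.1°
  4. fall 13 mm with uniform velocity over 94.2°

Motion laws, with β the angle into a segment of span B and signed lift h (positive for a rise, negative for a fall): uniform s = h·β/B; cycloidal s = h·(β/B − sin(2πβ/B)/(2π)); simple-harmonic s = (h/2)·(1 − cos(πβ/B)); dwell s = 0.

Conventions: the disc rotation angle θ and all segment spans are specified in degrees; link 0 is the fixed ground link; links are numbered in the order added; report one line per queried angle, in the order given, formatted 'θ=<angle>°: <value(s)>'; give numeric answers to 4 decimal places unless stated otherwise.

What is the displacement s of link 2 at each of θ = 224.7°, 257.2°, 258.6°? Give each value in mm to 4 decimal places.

segment 1 (0° to 171.7°, dwell): s unchanged at 0.0000
θ = 224.7° falls in segment 2 (171.7° to 232.7°, uniform, h = 18): β = 224.7 − 171.7 = 53°, B = 61°; Δs = 18·53/61 = 15.6393; s = 0.0000 + 15.6393 = 15.6393
segment 2 (171.7° to 232.7°, uniform, h = 18) is passed completely: s = 0.0000 + (18) = 18.0000
θ = 257.2° falls in segment 3 (232.7° to 265.8°, uniform, h = -5): β = 257.2 − 232.7 = 24.5°, B = 33.1°; Δs = -5·24.5/33.1 = -3.7009; s = 18.0000 − 3.7009 = 14.2991
θ = 258.6° falls in segment 3 (232.7° to 265.8°, uniform, h = -5): β = 258.6 − 232.7 = 25.9°, B = 33.1°; Δs = -5·25.9/33.1 = -3.9124; s = 18.0000 − 3.9124 = 14.0876

θ=224.7°: 15.6393
θ=257.2°: 14.2991
θ=258.6°: 14.0876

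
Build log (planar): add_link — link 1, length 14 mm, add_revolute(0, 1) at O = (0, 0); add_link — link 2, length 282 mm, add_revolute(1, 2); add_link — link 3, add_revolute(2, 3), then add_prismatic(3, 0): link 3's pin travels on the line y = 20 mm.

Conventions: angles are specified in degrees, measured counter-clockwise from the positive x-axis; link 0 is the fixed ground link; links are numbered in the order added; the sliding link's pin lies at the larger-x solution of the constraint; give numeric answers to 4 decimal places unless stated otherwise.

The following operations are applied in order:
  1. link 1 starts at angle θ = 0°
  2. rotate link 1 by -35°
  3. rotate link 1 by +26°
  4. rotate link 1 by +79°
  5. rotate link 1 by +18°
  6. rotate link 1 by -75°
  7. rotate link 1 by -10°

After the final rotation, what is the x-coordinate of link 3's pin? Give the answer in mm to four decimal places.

geometry: r = 14 mm, L = 282 mm, e = 20 mm; θ starts at 0°
rotate link 1 by -35°: θ ← 0° -35° = -35°
rotate link 1 by +26°: θ ← -35° +26° = -9°
rotate link 1 by +79°: θ ← -9° +79° = 70°
rotate link 1 by +18°: θ ← 70° +18° = 88°
rotate link 1 by -75°: θ ← 88° -75° = 13°
rotate link 1 by -10°: θ ← 13° -10° = 3°
crank pin P = (r cos θ, r sin θ) = (13.980813, 0.732703)
h = r sin θ − e = 0.732703 − 20 = -19.267297
x = r cos θ + √(L² − h²) = 13.980813 + 281.341023 = 295.321837

295.3218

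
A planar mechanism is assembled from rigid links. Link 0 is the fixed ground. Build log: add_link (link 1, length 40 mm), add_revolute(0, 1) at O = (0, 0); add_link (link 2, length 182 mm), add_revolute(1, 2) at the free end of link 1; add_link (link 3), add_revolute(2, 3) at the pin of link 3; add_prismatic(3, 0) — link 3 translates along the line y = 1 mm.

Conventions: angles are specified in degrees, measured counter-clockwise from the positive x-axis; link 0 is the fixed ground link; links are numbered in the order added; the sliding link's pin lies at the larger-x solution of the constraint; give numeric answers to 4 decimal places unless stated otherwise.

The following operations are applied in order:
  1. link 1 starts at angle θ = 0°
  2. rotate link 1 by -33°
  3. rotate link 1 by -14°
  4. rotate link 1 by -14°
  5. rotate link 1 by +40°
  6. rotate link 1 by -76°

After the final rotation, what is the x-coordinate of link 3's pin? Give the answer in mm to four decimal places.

geometry: r = 40 mm, L = 182 mm, e = 1 mm; θ starts at 0°
rotate link 1 by -33°: θ ← 0° -33° = -33°
rotate link 1 by -14°: θ ← -33° -14° = -47°
rotate link 1 by -14°: θ ← -47° -14° = -61°
rotate link 1 by +40°: θ ← -61° +40° = -21°
rotate link 1 by -76°: θ ← -21° -76° = -97°
crank pin P = (r cos θ, r sin θ) = (-4.874774, -39.701846)
h = r sin θ − e = -39.701846 − 1 = -40.701846
x = r cos θ + √(L² − h²) = -4.874774 + 177.390416 = 172.515642

172.5156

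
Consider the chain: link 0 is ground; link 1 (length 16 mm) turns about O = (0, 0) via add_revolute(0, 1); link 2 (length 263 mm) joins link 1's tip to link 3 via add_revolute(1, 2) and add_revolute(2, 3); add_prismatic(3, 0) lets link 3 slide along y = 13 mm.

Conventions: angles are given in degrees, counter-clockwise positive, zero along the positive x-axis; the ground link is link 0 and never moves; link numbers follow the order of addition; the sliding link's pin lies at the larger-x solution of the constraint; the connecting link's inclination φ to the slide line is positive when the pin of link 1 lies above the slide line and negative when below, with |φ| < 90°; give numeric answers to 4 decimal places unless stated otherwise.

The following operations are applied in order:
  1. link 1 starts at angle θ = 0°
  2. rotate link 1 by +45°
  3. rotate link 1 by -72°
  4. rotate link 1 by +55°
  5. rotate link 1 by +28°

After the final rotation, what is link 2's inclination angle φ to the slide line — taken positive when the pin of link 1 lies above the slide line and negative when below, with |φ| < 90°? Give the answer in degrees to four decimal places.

geometry: r = 16 mm, L = 263 mm, e = 13 mm; θ starts at 0°
rotate link 1 by +45°: θ ← 0° +45° = 45°
rotate link 1 by -72°: θ ← 45° -72° = -27°
rotate link 1 by +55°: θ ← -27° +55° = 28°
rotate link 1 by +28°: θ ← 28° +28° = 56°
h = r sin θ − e = 13.264601 − 13 = 0.264601
sin φ = h / L = 0.264601 / 263 = 0.00100609
φ = arcsin(0.00100609) = 0.057645°

0.0576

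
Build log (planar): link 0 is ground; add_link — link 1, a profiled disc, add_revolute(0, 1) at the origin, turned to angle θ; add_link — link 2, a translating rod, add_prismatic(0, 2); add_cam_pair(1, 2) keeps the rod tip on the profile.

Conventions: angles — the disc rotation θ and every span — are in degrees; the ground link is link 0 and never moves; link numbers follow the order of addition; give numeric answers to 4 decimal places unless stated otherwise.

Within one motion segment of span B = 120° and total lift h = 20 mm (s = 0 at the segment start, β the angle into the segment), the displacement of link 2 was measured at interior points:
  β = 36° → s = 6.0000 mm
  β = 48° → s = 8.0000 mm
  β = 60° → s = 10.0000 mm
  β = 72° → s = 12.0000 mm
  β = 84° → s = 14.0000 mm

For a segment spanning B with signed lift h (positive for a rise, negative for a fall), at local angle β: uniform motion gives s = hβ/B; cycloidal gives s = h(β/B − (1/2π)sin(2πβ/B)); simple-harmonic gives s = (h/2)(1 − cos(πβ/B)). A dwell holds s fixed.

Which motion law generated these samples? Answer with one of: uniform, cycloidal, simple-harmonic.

candidates at β/B = r: uniform s = h·r (linear in β); cycloidal s = h·(r − sin(2πr)/(2π)); simple-harmonic s = (h/2)(1 − cos(πr))
β=36°: printed 6.0000 | uniform 6.0000, cycloidal 2.9727, simple-harmonic 4.1221
β=48°: printed 8.0000 | uniform 8.0000, cycloidal 6.1290, simple-harmonic 6.9098
β=60°: printed 10.0000 | uniform 10.0000, cycloidal 10.0000, simple-harmonic 10.0000
β=72°: printed 12.0000 | uniform 12.0000, cycloidal 13.8710, simple-harmonic 13.0902
β=84°: printed 14.0000 | uniform 14.0000, cycloidal 17.0273, simple-harmonic 15.8779
only one law matches every sample → uniform

uniform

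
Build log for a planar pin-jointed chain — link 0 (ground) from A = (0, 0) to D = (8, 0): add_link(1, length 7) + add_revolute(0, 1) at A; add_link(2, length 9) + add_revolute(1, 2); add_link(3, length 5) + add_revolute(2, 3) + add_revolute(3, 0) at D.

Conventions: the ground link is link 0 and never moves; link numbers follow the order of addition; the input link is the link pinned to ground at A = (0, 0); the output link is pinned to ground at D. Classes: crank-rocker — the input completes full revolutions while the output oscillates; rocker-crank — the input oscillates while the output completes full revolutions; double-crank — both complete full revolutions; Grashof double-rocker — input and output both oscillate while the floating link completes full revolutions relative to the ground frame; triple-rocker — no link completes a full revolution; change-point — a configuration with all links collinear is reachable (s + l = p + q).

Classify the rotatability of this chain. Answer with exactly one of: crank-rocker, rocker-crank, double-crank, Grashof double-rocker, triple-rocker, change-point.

lengths: ground=8, input=7, coupler=9, output=5
sorted: s=5 (shortest), l=9 (longest), p+q=15
s + l = 14 vs p + q = 15
s + l < p + q (Grashof) with shortest = output link → rocker-crank

rocker-crank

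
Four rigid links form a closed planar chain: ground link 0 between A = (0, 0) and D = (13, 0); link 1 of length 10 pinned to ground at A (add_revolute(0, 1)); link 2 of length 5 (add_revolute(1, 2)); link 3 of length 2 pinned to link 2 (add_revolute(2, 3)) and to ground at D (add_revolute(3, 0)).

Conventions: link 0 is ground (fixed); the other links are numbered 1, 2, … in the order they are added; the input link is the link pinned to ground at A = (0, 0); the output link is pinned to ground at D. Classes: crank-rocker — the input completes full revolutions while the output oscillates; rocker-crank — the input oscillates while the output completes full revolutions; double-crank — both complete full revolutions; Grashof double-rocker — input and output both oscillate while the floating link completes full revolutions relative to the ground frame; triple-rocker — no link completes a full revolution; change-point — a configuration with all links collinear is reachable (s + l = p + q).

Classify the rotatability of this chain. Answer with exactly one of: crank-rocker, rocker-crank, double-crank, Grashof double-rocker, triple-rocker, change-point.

lengths: ground=13, input=10, coupler=5, output=2
sorted: s=2 (shortest), l=13 (longest), p+q=15
s + l = 15 vs p + q = 15
s + l = p + q → change-point (collinear configuration reachable)

change-point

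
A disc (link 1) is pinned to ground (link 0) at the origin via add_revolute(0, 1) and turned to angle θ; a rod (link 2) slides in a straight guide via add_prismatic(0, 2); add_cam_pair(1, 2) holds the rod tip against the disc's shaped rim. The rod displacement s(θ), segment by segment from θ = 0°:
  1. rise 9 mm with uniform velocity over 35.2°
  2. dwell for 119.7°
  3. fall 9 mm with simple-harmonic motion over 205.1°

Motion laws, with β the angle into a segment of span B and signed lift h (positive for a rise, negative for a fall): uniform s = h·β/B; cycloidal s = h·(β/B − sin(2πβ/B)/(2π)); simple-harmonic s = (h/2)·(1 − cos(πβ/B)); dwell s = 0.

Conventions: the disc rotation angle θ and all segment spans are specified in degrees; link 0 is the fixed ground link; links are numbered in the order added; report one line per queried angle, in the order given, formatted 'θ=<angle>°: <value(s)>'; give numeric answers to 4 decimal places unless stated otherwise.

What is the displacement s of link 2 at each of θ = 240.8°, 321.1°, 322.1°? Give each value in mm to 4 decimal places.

segment 1 (0° to 35.2°, uniform, h = 9) is passed completely: s = 0.0000 + (9) = 9.0000
segment 2 (35.2° to 154.9°, dwell): s unchanged at 9.0000
θ = 240.8° falls in segment 3 (154.9° to 360°, simple-harmonic, h = -9): β = 240.8 − 154.9 = 85.9°, B = 205.1°; Δs = -9/2·(1 − cos(π·0.4188)) = -3.3647; s = 9.0000 − 3.3647 = 5.6353
θ = 321.1° falls in segment 3 (154.9° to 360°, simple-harmonic, h = -9): β = 321.1 − 154.9 = 166.2°, B = 205.1°; Δs = -9/2·(1 − cos(π·0.8103)) = -8.2245; s = 9.0000 − 8.2245 = 0.7755
θ = 322.1° falls in segment 3 (154.9° to 360°, simple-harmonic, h = -9): β = 322.1 − 154.9 = 167.2°, B = 205.1°; Δs = -9/2·(1 − cos(π·0.8152)) = -8.2628; s = 9.0000 − 8.2628 = 0.7372

θ=240.8°: 5.6353
θ=321.1°: 0.7755
θ=322.1°: 0.7372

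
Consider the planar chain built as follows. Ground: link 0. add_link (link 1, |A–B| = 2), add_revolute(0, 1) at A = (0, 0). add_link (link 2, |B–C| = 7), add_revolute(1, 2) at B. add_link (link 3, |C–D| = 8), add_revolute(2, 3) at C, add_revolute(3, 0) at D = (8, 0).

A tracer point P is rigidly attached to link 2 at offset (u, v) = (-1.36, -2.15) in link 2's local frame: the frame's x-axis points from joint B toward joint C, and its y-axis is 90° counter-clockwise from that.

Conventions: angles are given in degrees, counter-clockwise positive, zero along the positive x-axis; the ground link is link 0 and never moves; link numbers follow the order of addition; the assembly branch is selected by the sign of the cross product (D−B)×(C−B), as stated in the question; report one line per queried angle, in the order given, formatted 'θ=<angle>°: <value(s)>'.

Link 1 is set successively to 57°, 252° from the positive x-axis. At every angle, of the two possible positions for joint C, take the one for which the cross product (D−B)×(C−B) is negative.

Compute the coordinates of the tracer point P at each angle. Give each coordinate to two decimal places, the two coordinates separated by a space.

A=(0,0), D=(8.00,0)
θ=57°: B = A + 2.00·(cos57°, sin57°) = (1.0893, 1.6773)
θ=57°: |BD| = 7.1114
θ=57°: circle(B,7.00) ∩ circle(D,8.00): a=2.5010, h=6.5380
θ=57°:   candidates: C₊=(5.0618,7.4409) cross=46.494; C₋=(1.9777,-5.2661) cross=-46.494
θ=57°:   branch - wants cross < 0 → take C=(1.9777,-5.2661) (cross=-46.494)
θ=57°: ex = (C−B)/|BC| = (0.1269,-0.9919); ey = (0.9919,0.1269)
θ=57°: P = B + -1.36·ex + -2.15·ey = (-1.2159,2.7535)
θ=252°: B = A + 2.00·(cos252°, sin252°) = (-0.6180, -1.9021)
θ=252°: |BD| = 8.8254
θ=252°: circle(B,7.00) ∩ circle(D,8.00): a=3.5629, h=6.0254
θ=252°:   candidates: C₊=(1.5625,4.7496) cross=53.177; C₋=(4.1598,-7.0180) cross=-53.177
θ=252°:   branch - wants cross < 0 → take C=(4.1598,-7.0180) (cross=-53.177)
θ=252°: ex = (C−B)/|BC| = (0.6825,-0.7308); ey = (0.7308,0.6825)
θ=252°: P = B + -1.36·ex + -2.15·ey = (-3.1176,-2.3756)

θ=57°: -1.22 2.75
θ=252°: -3.12 -2.38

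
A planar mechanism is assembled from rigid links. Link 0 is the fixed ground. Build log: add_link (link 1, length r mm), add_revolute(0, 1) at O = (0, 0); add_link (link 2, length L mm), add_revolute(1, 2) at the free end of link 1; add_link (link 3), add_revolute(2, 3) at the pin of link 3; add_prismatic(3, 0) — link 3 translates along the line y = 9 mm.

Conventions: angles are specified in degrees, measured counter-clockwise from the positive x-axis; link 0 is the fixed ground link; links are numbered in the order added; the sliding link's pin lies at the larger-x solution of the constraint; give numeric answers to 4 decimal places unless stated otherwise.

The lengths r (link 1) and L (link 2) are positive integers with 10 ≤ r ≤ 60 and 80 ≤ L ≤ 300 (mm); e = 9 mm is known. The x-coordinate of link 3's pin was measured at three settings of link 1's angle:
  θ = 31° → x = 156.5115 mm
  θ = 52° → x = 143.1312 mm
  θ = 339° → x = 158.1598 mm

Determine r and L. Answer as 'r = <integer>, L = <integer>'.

constraint per measurement: (x − r cos θ)² + (r sin θ − e)² = L²
subtracting the θ₁ and θ₂ equations cancels the r² and L² terms:
r = (x₁² − x₂²) / (2[(x₁cos θ₁ + e sin θ₁) − (x₂cos θ₂ + e sin θ₂)]) = 46.0000 → r = 46
L² = (x₁ − r cos θ₁)² + (r sin θ₁ − e)² = 13923.9964 → L = 118.0000 → L = 118
check at θ₃=339°: x = 158.1598 (printed 158.1598) ✓

r = 46, L = 118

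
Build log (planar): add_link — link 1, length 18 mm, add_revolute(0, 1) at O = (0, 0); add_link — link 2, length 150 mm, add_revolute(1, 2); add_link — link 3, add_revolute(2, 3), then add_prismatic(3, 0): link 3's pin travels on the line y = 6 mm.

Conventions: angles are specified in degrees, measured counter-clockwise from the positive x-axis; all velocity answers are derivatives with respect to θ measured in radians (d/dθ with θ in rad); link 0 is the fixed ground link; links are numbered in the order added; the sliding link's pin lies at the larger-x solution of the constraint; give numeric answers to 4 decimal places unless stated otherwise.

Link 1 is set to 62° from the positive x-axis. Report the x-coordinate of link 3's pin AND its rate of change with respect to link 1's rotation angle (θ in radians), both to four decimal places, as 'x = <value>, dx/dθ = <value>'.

geometry: r = 18 mm, L = 150 mm, e = 6 mm
crank pin P = (r cos θ, r sin θ) = (8.450488, 15.893057)
h = r sin θ − e = 15.893057 − 6 = 9.893057
x = r cos θ + √(L² − h²) = 8.450488 + 149.673403 = 158.123891
dx/dθ = −r sin θ − h·r cos θ/√(L² − h²) (θ in radians; h = 9.893057) = -16.451614

x = 158.1239, dx/dθ = -16.4516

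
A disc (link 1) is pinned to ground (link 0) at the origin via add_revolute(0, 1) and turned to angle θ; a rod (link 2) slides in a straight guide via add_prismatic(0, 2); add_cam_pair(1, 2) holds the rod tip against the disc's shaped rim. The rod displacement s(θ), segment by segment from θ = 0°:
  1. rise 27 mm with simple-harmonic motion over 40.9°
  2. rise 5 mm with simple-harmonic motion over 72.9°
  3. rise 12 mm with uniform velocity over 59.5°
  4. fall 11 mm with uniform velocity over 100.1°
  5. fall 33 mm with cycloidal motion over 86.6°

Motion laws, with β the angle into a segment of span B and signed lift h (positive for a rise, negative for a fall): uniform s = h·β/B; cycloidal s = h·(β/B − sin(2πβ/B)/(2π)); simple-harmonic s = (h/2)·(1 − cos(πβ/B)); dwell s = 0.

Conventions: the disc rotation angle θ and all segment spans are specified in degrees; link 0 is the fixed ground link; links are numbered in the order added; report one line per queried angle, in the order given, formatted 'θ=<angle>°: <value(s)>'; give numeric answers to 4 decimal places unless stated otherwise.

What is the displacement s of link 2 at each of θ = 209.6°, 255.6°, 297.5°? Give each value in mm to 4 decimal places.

segment 1 (0° to 40.9°, simple-harmonic, h = 27) is passed completely: s = 0.0000 + (27) = 27.0000
segment 2 (40.9° to 113.8°, simple-harmonic, h = 5) is passed completely: s = 27.0000 + (5) = 32.0000
segment 3 (113.8° to 173.3°, uniform, h = 12) is passed completely: s = 32.0000 + (12) = 44.0000
θ = 209.6° falls in segment 4 (173.3° to 273.4°, uniform, h = -11): β = 209.6 − 173.3 = 36.3°, B = 100.1°; Δs = -11·36.3/100.1 = -3.9890; s = 44.0000 − 3.9890 = 40.0110
θ = 255.6° falls in segment 4 (173.3° to 273.4°, uniform, h = -11): β = 255.6 − 173.3 = 82.3°, B = 100.1°; Δs = -11·82.3/100.1 = -9.0440; s = 44.0000 − 9.0440 = 34.9560
segment 4 (173.3° to 273.4°, uniform, h = -11) is passed completely: s = 44.0000 + (-11) = 33.0000
θ = 297.5° falls in segment 5 (273.4° to 360°, cycloidal, h = -33): β = 297.5 − 273.4 = 24.1°, B = 86.6°; Δs = -33·(0.2783 − sin(2π·0.2783)/(2π)) = -4.0142; s = 33.0000 − 4.0142 = 28.9858

θ=209.6°: 40.0110
θ=255.6°: 34.9560
θ=297.5°: 28.9858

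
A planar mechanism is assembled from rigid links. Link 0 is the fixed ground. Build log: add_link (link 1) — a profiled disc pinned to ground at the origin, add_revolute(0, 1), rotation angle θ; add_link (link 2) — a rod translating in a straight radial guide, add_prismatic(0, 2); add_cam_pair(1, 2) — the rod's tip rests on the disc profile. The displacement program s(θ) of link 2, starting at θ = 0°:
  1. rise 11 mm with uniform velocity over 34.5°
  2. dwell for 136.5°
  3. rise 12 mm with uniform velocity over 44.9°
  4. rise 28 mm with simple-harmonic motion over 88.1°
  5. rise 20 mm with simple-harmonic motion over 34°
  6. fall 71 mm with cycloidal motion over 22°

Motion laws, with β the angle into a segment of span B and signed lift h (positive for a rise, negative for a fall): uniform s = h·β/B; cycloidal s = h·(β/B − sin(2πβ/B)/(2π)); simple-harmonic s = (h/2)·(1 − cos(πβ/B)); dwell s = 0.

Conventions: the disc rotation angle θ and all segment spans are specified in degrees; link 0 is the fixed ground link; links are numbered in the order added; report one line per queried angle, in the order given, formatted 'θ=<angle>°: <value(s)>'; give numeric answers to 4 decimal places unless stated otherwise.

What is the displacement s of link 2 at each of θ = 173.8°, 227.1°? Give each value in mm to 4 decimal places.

seg 1 [0°–34.5°] uniform, h=11: full span → s += 11 → s = 11.0000
seg 2 [34.5°–171°] dwell: s stays 11.0000
seg 3 [171°–215.9°] uniform, h=12: θ=173.8° here. β=2.8, B=44.9. 12·2.8/44.9 = 0.7483 → s = 11.7483
seg 3 [171°–215.9°] uniform, h=12: full span → s += 12 → s = 23.0000
seg 4 [215.9°–304°] simple-harmonic, h=28: θ=227.1° here. β=11.2, B=88.1. 28/2·(1 − cos(π·0.1271)) = 1.1018 → s = 24.1018

θ=173.8°: 11.7483
θ=227.1°: 24.1018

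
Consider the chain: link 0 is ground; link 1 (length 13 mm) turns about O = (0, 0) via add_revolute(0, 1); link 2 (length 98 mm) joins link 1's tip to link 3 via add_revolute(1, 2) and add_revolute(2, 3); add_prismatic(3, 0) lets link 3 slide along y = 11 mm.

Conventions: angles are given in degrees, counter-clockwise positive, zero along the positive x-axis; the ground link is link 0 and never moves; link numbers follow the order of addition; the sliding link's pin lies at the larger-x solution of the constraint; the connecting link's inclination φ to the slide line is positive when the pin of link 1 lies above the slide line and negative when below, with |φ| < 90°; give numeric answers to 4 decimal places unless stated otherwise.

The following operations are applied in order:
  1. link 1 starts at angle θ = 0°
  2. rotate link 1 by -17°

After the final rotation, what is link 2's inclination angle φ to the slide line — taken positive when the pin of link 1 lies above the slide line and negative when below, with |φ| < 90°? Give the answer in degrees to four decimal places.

geometry: r = 13 mm, L = 98 mm, e = 11 mm; θ starts at 0°
rotate link 1 by -17°: θ ← 0° -17° = -17°
h = r sin θ − e = -3.800832 − 11 = -14.800832
sin φ = h / L = -14.800832 / 98 = -0.15102890
φ = arcsin(-0.15102890) = -8.686557°

-8.6866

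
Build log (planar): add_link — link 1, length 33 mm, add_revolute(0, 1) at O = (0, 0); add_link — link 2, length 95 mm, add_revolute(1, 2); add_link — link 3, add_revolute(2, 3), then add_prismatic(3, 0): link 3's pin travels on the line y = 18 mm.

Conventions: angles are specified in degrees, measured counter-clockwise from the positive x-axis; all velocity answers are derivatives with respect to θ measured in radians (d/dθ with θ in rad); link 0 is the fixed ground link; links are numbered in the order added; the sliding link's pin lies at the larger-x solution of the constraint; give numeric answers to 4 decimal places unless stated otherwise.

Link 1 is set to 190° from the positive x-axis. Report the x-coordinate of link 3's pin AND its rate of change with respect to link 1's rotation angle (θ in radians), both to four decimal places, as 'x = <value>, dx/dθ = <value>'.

geometry: r = 33 mm, L = 95 mm, e = 18 mm
crank pin P = (r cos θ, r sin θ) = (-32.498656, -5.730390)
h = r sin θ − e = -5.730390 − 18 = -23.730390
x = r cos θ + √(L² − h²) = -32.498656 + 91.988416 = 59.489760
dx/dθ = −r sin θ − h·r cos θ/√(L² − h²) (θ in radians; h = -23.730390) = -2.653337

x = 59.4898, dx/dθ = -2.6533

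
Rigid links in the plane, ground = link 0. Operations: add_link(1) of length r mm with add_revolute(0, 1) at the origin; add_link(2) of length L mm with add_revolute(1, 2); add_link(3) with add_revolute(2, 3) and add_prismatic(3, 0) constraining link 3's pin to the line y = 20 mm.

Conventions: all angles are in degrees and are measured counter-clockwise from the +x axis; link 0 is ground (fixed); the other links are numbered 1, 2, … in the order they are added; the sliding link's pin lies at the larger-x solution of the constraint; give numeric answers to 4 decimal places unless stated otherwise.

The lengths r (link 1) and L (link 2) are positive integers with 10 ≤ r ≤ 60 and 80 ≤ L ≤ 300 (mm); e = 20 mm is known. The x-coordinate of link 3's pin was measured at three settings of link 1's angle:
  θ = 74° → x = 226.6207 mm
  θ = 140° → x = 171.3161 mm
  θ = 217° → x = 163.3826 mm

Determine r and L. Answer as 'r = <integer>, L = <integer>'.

constraint per measurement: (x − r cos θ)² + (r sin θ − e)² = L²
subtracting the θ₁ and θ₂ equations cancels the r² and L² terms:
r = (x₁² − x₂²) / (2[(x₁cos θ₁ + e sin θ₁) − (x₂cos θ₂ + e sin θ₂)]) = 55.0000 → r = 55
L² = (x₁ − r cos θ₁)² + (r sin θ₁ − e)² = 45796.0016 → L = 214.0000 → L = 214
check at θ₃=217°: x = 163.3826 (printed 163.3826) ✓

r = 55, L = 214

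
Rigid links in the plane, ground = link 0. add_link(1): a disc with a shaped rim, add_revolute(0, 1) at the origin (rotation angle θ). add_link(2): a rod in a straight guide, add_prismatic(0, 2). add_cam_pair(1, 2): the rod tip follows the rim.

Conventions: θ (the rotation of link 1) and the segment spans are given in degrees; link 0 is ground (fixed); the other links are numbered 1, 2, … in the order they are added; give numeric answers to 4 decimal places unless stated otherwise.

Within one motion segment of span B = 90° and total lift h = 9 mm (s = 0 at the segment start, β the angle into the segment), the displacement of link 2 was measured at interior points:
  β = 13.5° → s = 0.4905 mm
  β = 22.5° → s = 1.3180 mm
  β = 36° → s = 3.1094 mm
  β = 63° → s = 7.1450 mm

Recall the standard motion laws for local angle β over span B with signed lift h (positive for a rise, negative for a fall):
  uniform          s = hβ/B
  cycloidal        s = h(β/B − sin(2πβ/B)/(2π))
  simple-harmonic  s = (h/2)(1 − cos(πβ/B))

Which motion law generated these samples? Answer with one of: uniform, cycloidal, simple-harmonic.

candidates at β/B = r: uniform s = h·r (linear in β); cycloidal s = h·(r − sin(2πr)/(2π)); simple-harmonic s = (h/2)(1 − cos(πr))
β=13.5°: printed 0.4905 | uniform 1.3500, cycloidal 0.1912, simple-harmonic 0.4905
β=22.5°: printed 1.3180 | uniform 2.2500, cycloidal 0.8176, simple-harmonic 1.3180
β=36°: printed 3.1094 | uniform 3.6000, cycloidal 2.7581, simple-harmonic 3.1094
β=63°: printed 7.1450 | uniform 6.3000, cycloidal 7.6623, simple-harmonic 7.1450
only one law matches every sample → simple-harmonic

simple-harmonic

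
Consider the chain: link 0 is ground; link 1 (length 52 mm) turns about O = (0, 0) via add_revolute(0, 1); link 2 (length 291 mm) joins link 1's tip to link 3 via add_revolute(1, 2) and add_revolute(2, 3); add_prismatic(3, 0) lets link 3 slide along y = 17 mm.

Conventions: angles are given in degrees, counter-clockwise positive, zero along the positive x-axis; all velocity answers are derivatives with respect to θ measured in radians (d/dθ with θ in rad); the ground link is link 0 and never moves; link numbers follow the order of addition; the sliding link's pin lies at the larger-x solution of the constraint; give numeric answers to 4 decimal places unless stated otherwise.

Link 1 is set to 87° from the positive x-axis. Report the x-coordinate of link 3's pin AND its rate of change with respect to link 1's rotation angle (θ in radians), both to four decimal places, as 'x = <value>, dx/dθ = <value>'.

geometry: r = 52 mm, L = 291 mm, e = 17 mm
crank pin P = (r cos θ, r sin θ) = (2.721470, 51.928736)
h = r sin θ − e = 51.928736 − 17 = 34.928736
x = r cos θ + √(L² − h²) = 2.721470 + 288.896146 = 291.617616
dx/dθ = −r sin θ − h·r cos θ/√(L² − h²) (θ in radians; h = 34.928736) = -52.257773

x = 291.6176, dx/dθ = -52.2578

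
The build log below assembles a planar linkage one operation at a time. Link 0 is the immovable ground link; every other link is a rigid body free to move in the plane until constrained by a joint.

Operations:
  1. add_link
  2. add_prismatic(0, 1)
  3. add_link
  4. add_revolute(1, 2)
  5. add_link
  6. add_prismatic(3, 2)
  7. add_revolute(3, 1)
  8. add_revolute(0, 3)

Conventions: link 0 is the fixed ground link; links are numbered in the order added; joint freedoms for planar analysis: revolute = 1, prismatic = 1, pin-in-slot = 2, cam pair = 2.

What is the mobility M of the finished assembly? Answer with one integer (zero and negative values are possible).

link 0 = ground. State L|J1|J2 = 1|0|0
+link1  2|0|0
P(0,1) f=1→J1  2|1|0
+link2  3|1|0
R(1,2) f=1→J1  3|2|0
+link3  4|2|0
P(3,2) f=1→J1  4|3|0
R(3,1) f=1→J1  4|4|0
R(0,3) f=1→J1  4|5|0
M = 3(4−1)−2·5−0 = 9−10−0 = -1

M = -1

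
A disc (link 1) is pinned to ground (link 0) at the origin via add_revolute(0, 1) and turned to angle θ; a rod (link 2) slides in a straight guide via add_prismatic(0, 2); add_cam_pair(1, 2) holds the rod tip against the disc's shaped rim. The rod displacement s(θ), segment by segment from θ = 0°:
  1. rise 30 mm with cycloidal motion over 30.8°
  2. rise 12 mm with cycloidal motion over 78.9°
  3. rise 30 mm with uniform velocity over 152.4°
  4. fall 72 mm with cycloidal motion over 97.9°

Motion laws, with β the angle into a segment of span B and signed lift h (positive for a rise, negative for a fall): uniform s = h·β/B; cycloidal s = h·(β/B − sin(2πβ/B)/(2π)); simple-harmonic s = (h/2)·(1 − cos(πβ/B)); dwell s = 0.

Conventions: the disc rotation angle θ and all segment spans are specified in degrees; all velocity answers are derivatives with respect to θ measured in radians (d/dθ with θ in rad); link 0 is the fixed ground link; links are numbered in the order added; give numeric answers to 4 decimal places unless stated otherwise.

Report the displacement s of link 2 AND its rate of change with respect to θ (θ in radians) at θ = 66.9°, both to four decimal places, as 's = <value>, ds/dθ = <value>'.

segment 1 (0° to 30.8°, cycloidal, h = 30) is passed completely: s = 0.0000 + (30) = 30.0000
θ = 66.9° falls in segment 2 (30.8° to 109.7°, cycloidal, h = 12): β = 66.9 − 30.8 = 36.1°, B = 78.9°; Δs = 12·(0.4575 − sin(2π·0.4575)/(2π)) = 4.9870; s = 30.0000 + 4.9870 = 34.9870
velocity in seg [30.8°–109.7°] (cycloidal), θ in radians: β = 36.1° = 0.6301 rad, B = 78.9° = 1.3771 rad; ds/dθ = (h/B)(1 − cos(2πβ/B)) = (12/1.3771)(1 − cos(2π·0.4575)) = 17.120116 mm/rad

s = 34.9870, ds/dθ = 17.1201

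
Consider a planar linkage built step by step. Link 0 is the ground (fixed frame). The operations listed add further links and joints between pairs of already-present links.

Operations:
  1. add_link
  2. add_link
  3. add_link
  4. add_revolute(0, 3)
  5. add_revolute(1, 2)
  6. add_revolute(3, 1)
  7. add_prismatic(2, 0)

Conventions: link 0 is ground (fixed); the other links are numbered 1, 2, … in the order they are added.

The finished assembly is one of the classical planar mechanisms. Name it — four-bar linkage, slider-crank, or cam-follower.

links: 4 (incl. ground); joints: 3 revolute, 1 prismatic, 0 higher (cam) pair, forming one closed loop
4 links, 3 revolutes + 1 prismatic in one loop → slider-crank

slider-crank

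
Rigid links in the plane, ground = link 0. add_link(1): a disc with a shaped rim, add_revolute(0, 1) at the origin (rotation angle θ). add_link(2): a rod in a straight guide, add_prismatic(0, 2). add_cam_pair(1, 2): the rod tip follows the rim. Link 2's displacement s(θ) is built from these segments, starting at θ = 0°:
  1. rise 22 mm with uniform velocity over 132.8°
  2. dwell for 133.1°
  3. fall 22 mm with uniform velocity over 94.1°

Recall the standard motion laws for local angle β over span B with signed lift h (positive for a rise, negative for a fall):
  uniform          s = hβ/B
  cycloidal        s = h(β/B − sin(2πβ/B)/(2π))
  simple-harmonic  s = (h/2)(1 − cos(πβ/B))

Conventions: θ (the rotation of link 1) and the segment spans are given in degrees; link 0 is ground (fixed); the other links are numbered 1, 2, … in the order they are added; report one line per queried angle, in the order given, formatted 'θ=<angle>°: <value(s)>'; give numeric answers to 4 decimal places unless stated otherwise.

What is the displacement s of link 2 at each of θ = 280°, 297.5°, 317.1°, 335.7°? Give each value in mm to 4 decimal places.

segment 1 (0° to 132.8°, uniform, h = 22) is passed completely: s = 0.0000 + (22) = 22.0000
segment 2 (132.8° to 265.9°, dwell): s unchanged at 22.0000
θ = 280° falls in segment 3 (265.9° to 360°, uniform, h = -22): β = 280 − 265.9 = 14.1°, B = 94.1°; Δs = -22·14.1/94.1 = -3.2965; s = 22.0000 − 3.2965 = 18.7035
θ = 297.5° falls in segment 3 (265.9° to 360°, uniform, h = -22): β = 297.5 − 265.9 = 31.6°, B = 94.1°; Δs = -22·31.6/94.1 = -7.3879; s = 22.0000 − 7.3879 = 14.6121
θ = 317.1° falls in segment 3 (265.9° to 360°, uniform, h = -22): β = 317.1 − 265.9 = 51.2°, B = 94.1°; Δs = -22·51.2/94.1 = -11.9702; s = 22.0000 − 11.9702 = 10.0298
θ = 335.7° falls in segment 3 (265.9° to 360°, uniform, h = -22): β = 335.7 − 265.9 = 69.8°, B = 94.1°; Δs = -22·69.8/94.1 = -16.3188; s = 22.0000 − 16.3188 = 5.6812

θ=280°: 18.7035
θ=297.5°: 14.6121
θ=317.1°: 10.0298
θ=335.7°: 5.6812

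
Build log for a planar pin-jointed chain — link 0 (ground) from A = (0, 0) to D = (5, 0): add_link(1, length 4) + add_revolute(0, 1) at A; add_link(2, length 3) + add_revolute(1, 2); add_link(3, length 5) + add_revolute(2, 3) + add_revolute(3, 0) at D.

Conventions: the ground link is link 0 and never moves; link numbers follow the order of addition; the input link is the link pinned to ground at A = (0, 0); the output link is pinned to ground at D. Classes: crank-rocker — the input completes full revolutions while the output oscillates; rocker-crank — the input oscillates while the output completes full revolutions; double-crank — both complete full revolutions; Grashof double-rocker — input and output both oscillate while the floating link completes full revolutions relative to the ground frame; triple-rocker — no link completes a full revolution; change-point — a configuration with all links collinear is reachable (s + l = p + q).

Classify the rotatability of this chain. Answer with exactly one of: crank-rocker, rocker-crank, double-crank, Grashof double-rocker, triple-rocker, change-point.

lengths: ground=5, input=4, coupler=3, output=5
sorted: s=3 (shortest), l=5 (longest), p+q=9
s + l = 8 vs p + q = 9
s + l < p + q (Grashof) with shortest = coupler link → Grashof double-rocker

Grashof double-rocker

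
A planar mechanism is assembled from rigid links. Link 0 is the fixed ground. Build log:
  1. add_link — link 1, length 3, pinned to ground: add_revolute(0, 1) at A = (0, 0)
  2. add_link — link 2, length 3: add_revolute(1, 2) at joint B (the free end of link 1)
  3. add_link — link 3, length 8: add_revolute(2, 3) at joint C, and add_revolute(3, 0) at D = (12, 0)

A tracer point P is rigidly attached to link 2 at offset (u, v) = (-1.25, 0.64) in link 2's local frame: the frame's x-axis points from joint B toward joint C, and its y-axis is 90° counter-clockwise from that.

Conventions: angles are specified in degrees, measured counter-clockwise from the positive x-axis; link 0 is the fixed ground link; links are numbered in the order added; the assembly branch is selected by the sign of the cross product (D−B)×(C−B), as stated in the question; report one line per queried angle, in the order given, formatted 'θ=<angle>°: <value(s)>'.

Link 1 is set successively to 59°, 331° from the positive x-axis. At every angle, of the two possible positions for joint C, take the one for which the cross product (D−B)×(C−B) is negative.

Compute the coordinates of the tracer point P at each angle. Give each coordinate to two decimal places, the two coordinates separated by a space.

A=(0,0), D=(12.00,0)
θ=59°: B = A + 3.00·(cos59°, sin59°) = (1.5451, 2.5715)
θ=59°: |BD| = 10.7665
θ=59°: circle(B,3.00) ∩ circle(D,8.00): a=2.8290, h=0.9983
θ=59°:   candidates: C₊=(4.5307,2.8652) cross=10.748; C₋=(4.0538,0.9264) cross=-10.748
θ=59°:   branch - wants cross < 0 → take C=(4.0538,0.9264) (cross=-10.748)
θ=59°: ex = (C−B)/|BC| = (0.8362,-0.5484); ey = (0.5484,0.8362)
θ=59°: P = B + -1.25·ex + 0.64·ey = (0.8508,3.7922)
θ=331°: B = A + 3.00·(cos331°, sin331°) = (2.6239, -1.4544)
θ=331°: |BD| = 9.4883
θ=331°: circle(B,3.00) ∩ circle(D,8.00): a=1.8458, h=2.3649
θ=331°:   candidates: C₊=(4.0854,1.1655) cross=22.439; C₋=(4.8104,-3.5085) cross=-22.439
θ=331°:   branch - wants cross < 0 → take C=(4.8104,-3.5085) (cross=-22.439)
θ=331°: ex = (C−B)/|BC| = (0.7288,-0.6847); ey = (0.6847,0.7288)
θ=331°: P = B + -1.25·ex + 0.64·ey = (2.1510,-0.1321)

θ=59°: 0.85 3.79
θ=331°: 2.15 -0.13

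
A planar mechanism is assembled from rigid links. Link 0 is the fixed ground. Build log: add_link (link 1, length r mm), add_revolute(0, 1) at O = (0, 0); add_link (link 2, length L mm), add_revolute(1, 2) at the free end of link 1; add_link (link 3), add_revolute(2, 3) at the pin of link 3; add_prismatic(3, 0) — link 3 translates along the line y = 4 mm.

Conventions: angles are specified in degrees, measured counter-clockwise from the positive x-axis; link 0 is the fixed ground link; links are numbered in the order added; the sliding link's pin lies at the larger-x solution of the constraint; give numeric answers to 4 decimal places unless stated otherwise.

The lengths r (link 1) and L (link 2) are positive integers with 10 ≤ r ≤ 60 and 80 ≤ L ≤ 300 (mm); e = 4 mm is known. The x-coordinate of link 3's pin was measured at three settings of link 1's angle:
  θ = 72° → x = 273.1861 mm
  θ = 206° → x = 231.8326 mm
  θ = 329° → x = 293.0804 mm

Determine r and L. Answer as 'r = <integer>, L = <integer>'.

constraint per measurement: (x − r cos θ)² + (r sin θ − e)² = L²
subtracting the θ₁ and θ₂ equations cancels the r² and L² terms:
r = (x₁² − x₂²) / (2[(x₁cos θ₁ + e sin θ₁) − (x₂cos θ₂ + e sin θ₂)]) = 35.0000 → r = 35
L² = (x₁ − r cos θ₁)² + (r sin θ₁ − e)² = 69696.0091 → L = 264.0000 → L = 264
check at θ₃=329°: x = 293.0804 (printed 293.0804) ✓

r = 35, L = 264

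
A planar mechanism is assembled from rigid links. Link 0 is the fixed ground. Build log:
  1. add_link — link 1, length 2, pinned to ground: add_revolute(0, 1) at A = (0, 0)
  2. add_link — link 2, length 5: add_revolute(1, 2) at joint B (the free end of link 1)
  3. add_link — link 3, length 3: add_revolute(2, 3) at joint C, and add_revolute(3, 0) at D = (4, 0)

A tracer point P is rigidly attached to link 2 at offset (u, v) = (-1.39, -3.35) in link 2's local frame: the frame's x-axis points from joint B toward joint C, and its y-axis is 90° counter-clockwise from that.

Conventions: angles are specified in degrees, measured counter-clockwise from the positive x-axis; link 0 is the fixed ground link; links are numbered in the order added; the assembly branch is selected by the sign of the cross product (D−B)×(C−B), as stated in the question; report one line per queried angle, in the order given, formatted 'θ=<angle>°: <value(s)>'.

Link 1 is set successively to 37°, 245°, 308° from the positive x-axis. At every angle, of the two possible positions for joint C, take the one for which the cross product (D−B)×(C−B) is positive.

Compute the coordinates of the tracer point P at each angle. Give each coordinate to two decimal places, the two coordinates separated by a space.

A=(0,0), D=(4.00,0)
θ=37°: B = A + 2.00·(cos37°, sin37°) = (1.5973, 1.2036)
θ=37°: |BD| = 2.6873
θ=37°: circle(B,5.00) ∩ circle(D,3.00): a=4.3206, h=2.5165
θ=37°:   candidates: C₊=(6.5874,1.5184) cross=6.763; C₋=(4.3332,-2.9814) cross=-6.763
θ=37°:   branch + wants cross > 0 → take C=(6.5874,1.5184) (cross=6.763)
θ=37°: ex = (C−B)/|BC| = (0.9980,0.0630); ey = (-0.0630,0.9980)
θ=37°: P = B + -1.39·ex + -3.35·ey = (0.4209,-2.2272)
θ=245°: B = A + 2.00·(cos245°, sin245°) = (-0.8452, -1.8126)
θ=245°: |BD| = 5.1732
θ=245°: circle(B,5.00) ∩ circle(D,3.00): a=4.1330, h=2.8139
θ=245°:   candidates: C₊=(2.0398,2.2711) cross=14.557; C₋=(4.0117,-3.0000) cross=-14.557
θ=245°:   branch + wants cross > 0 → take C=(2.0398,2.2711) (cross=14.557)
θ=245°: ex = (C−B)/|BC| = (0.5770,0.8167); ey = (-0.8167,0.5770)
θ=245°: P = B + -1.39·ex + -3.35·ey = (1.0888,-4.8809)
θ=308°: B = A + 2.00·(cos308°, sin308°) = (1.2313, -1.5760)
θ=308°: |BD| = 3.1858
θ=308°: circle(B,5.00) ∩ circle(D,3.00): a=4.1040, h=2.8560
θ=308°:   candidates: C₊=(3.3851,2.9363) cross=9.099; C₋=(6.2109,-2.0278) cross=-9.099
θ=308°:   branch + wants cross > 0 → take C=(3.3851,2.9363) (cross=9.099)
θ=308°: ex = (C−B)/|BC| = (0.4308,0.9025); ey = (-0.9025,0.4308)
θ=308°: P = B + -1.39·ex + -3.35·ey = (3.6558,-4.2735)

θ=37°: 0.42 -2.23
θ=245°: 1.09 -4.88
θ=308°: 3.66 -4.27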